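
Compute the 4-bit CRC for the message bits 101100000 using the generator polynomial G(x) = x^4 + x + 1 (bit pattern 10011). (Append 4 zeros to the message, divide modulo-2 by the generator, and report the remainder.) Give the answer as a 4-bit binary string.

0010

Append 4 zeros: 1011000000000. Divide by 10011 (XOR where the leading bit is 1):
  pos 0: 10110 XOR 10011 = 00101
  pos 2: 10100 XOR 10011 = 00111
  pos 4: 11100 XOR 10011 = 01111
  pos 5: 11110 XOR 10011 = 01101
  pos 6: 11010 XOR 10011 = 01001
  pos 7: 10010 XOR 10011 = 00001
Remainder (last 4 bits) = 0010. This is the CRC / FCS.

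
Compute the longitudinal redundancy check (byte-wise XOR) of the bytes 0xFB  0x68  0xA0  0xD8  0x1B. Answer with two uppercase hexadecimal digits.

F0

XOR the bytes together:
  start with 0xFB
  0xFB ⊕ 0x68 = 0x93
  0x93 ⊕ 0xA0 = 0x33
  0x33 ⊕ 0xD8 = 0xEB
  0xEB ⊕ 0x1B = 0xF0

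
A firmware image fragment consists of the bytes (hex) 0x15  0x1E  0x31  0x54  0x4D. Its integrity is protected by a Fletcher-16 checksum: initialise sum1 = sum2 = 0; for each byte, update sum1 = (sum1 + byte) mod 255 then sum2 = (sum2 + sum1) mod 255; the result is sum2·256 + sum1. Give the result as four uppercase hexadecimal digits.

Running sums (mod 255):
  after byte 0 (0x15): sum1=21, sum2=21
  after byte 1 (0x1E): sum1=51, sum2=72
  after byte 2 (0x31): sum1=100, sum2=172
  after byte 3 (0x54): sum1=184, sum2=101
  after byte 4 (0x4D): sum1=6, sum2=107
Checksum = sum2·256 + sum1 = 107·256 + 6 = 27398 = 0x6B06.

6B06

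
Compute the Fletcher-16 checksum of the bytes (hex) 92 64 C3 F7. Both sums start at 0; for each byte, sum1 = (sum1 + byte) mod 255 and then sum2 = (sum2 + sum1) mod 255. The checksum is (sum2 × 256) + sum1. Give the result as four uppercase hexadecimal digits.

F6B2

Running sums (mod 255):
  after byte 0 (92): sum1=146, sum2=146
  after byte 1 (64): sum1=246, sum2=137
  after byte 2 (C3): sum1=186, sum2=68
  after byte 3 (F7): sum1=178, sum2=246
Checksum = sum2·256 + sum1 = 246·256 + 178 = 63154 = 0xF6B2.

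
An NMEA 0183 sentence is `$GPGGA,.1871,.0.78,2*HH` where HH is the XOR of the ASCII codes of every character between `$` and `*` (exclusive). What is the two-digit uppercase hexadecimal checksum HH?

56

XOR the ASCII codes of the payload characters:
  'G' = 0x47 → acc = 0x47
  'P' = 0x50 → acc = 0x17
  'G' = 0x47 → acc = 0x50
  'G' = 0x47 → acc = 0x17
  'A' = 0x41 → acc = 0x56
  ',' = 0x2C → acc = 0x7A
  '.' = 0x2E → acc = 0x54
  '1' = 0x31 → acc = 0x65
  '8' = 0x38 → acc = 0x5D
  '7' = 0x37 → acc = 0x6A
  '1' = 0x31 → acc = 0x5B
  ',' = 0x2C → acc = 0x77
  '.' = 0x2E → acc = 0x59
  '0' = 0x30 → acc = 0x69
  '.' = 0x2E → acc = 0x47
  '7' = 0x37 → acc = 0x70
  '8' = 0x38 → acc = 0x48
  ',' = 0x2C → acc = 0x64
  '2' = 0x32 → acc = 0x56
Checksum = 0x56.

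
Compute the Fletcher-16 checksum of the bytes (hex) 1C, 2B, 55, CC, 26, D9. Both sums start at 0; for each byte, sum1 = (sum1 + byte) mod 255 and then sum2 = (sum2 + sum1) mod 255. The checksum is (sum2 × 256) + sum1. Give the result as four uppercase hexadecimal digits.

Running sums (mod 255):
  after byte 0 (1C): sum1=28, sum2=28
  after byte 1 (2B): sum1=71, sum2=99
  after byte 2 (55): sum1=156, sum2=0
  after byte 3 (CC): sum1=105, sum2=105
  after byte 4 (26): sum1=143, sum2=248
  after byte 5 (D9): sum1=105, sum2=98
Checksum = sum2·256 + sum1 = 98·256 + 105 = 25193 = 0x6269.

6269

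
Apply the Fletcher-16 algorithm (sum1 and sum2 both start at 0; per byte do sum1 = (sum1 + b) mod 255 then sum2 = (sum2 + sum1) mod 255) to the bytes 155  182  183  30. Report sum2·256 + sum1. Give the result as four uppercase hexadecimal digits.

2028

Running sums (mod 255):
  after byte 0 (155): sum1=155, sum2=155
  after byte 1 (182): sum1=82, sum2=237
  after byte 2 (183): sum1=10, sum2=247
  after byte 3 (30): sum1=40, sum2=32
Checksum = sum2·256 + sum1 = 32·256 + 40 = 8232 = 0x2028.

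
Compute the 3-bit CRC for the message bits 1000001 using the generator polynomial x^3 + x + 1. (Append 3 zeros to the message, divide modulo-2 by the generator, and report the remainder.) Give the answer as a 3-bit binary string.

111

Append 3 zeros: 1000001000. Divide by 1011 (XOR where the leading bit is 1):
  pos 0: 1000 XOR 1011 = 0011
  pos 2: 1100 XOR 1011 = 0111
  pos 3: 1111 XOR 1011 = 0100
  pos 4: 1000 XOR 1011 = 0011
  pos 6: 1100 XOR 1011 = 0111
Remainder (last 3 bits) = 111. This is the CRC / FCS.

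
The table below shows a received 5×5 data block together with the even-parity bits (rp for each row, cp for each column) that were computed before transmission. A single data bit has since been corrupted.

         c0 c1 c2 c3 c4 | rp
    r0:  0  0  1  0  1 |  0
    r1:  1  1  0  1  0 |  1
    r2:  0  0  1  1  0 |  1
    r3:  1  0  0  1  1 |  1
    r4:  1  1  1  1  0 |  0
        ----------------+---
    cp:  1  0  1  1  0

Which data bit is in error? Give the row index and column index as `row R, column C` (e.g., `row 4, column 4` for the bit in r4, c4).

Recompute each row's even parity and compare to rp:
  r0: data parity 0, sent rp 0 → ok
  r1: data parity 1, sent rp 1 → ok
  r2: data parity 0, sent rp 1 → mismatch
  r3: data parity 1, sent rp 1 → ok
  r4: data parity 0, sent rp 0 → ok
Recompute each column's even parity and compare to cp:
  c0: data parity 1, sent cp 1 → ok
  c1: data parity 0, sent cp 0 → ok
  c2: data parity 1, sent cp 1 → ok
  c3: data parity 0, sent cp 1 → mismatch
  c4: data parity 0, sent cp 0 → ok
Exactly one row (r2) and one column (c3) fail → the flipped bit is at their intersection.

row 2, column 3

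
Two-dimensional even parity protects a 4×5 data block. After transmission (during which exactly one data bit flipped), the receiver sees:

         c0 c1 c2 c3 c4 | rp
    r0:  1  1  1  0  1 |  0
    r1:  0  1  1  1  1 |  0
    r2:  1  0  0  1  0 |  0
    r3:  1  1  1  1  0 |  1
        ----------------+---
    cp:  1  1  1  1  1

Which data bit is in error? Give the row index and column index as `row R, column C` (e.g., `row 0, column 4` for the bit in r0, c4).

Recompute each row's even parity and compare to rp:
  r0: data parity 0, sent rp 0 → ok
  r1: data parity 0, sent rp 0 → ok
  r2: data parity 0, sent rp 0 → ok
  r3: data parity 0, sent rp 1 → mismatch
Recompute each column's even parity and compare to cp:
  c0: data parity 1, sent cp 1 → ok
  c1: data parity 1, sent cp 1 → ok
  c2: data parity 1, sent cp 1 → ok
  c3: data parity 1, sent cp 1 → ok
  c4: data parity 0, sent cp 1 → mismatch
Exactly one row (r3) and one column (c4) fail → the flipped bit is at their intersection.

row 3, column 4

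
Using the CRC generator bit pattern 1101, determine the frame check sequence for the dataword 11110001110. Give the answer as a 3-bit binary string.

Append 3 zeros: 11110001110000. Divide by 1101 (XOR where the leading bit is 1):
  pos 0: 1111 XOR 1101 = 0010
  pos 2: 1000 XOR 1101 = 0101
  pos 3: 1010 XOR 1101 = 0111
  pos 4: 1111 XOR 1101 = 0010
  pos 6: 1011 XOR 1101 = 0110
  pos 7: 1100 XOR 1101 = 0001
  pos 10: 1000 XOR 1101 = 0101
Remainder (last 3 bits) = 101. This is the CRC / FCS.

101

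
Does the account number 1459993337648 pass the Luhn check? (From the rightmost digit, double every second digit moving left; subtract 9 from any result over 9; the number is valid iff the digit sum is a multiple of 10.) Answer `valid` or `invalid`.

From the right, keep odd positions and double even positions (subtract 9 from any doubled value over 9):
  doubled (positions 2,4,...): 8 5 6 9 9 8 → sum 45
  kept (positions 1,3,...): 8 6 3 3 9 5 1 → sum 35
Total = 80.
80 mod 10 = 0, so the number is valid.

valid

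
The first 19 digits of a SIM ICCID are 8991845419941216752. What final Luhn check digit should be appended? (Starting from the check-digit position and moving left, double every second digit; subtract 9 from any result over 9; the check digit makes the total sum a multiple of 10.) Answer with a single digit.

Partial digits right→left: 2 5 7 6 1 2 1 4 9 9 1 4 5 4 8 1 9 9 8
Double every second digit counting from the check-digit position (so the 1st, 3rd, 5th, ... of the partial from the right).
  doubled (with −9 where >9): 4 5 2 2 9 2 1 7 9 7 → sum 48
  kept as-is: 5 6 2 4 9 4 4 1 9 → sum 44
Total = 48 + 44 = 92.
Check digit = (10 − (92 mod 10)) mod 10 = 8.

8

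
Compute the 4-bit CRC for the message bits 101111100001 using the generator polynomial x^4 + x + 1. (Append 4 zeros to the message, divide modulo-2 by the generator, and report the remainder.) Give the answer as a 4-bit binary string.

Append 4 zeros: 1011111000010000. Divide by 10011 (XOR where the leading bit is 1):
  pos 0: 10111 XOR 10011 = 00100
  pos 2: 10011 XOR 10011 = 00000
  pos 11: 10000 XOR 10011 = 00011
Remainder (last 4 bits) = 0011. This is the CRC / FCS.

0011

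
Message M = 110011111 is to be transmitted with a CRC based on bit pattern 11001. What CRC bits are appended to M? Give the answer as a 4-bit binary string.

Append 4 zeros: 1100111110000. Divide by 11001 (XOR where the leading bit is 1):
  pos 0: 11001 XOR 11001 = 00000
  pos 5: 11110 XOR 11001 = 00111
  pos 7: 11100 XOR 11001 = 00101
Remainder (last 4 bits) = 1010. This is the CRC / FCS.

1010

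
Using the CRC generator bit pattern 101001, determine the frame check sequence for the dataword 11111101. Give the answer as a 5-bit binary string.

Append 5 zeros: 1111110100000. Divide by 101001 (XOR where the leading bit is 1):
  pos 0: 111111 XOR 101001 = 010110
  pos 1: 101100 XOR 101001 = 000101
  pos 4: 101100 XOR 101001 = 000101
  pos 7: 101000 XOR 101001 = 000001
Remainder (last 5 bits) = 00001. This is the CRC / FCS.

00001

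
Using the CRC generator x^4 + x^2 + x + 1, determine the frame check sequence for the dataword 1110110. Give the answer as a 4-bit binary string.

Append 4 zeros: 11101100000. Divide by 10111 (XOR where the leading bit is 1):
  pos 0: 11101 XOR 10111 = 01010
  pos 1: 10101 XOR 10111 = 00010
  pos 4: 10000 XOR 10111 = 00111
  pos 6: 11100 XOR 10111 = 01011
Remainder (last 4 bits) = 1011. This is the CRC / FCS.

1011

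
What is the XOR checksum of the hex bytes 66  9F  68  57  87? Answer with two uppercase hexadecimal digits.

41

XOR the bytes together:
  start with 0x66
  0x66 ⊕ 0x9F = 0xF9
  0xF9 ⊕ 0x68 = 0x91
  0x91 ⊕ 0x57 = 0xC6
  0xC6 ⊕ 0x87 = 0x41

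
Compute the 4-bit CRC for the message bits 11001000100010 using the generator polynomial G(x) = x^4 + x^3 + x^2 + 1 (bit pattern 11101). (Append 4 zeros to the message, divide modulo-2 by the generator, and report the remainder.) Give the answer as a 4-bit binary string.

0001

Append 4 zeros: 110010001000100000. Divide by 11101 (XOR where the leading bit is 1):
  pos 0: 11001 XOR 11101 = 00100
  pos 2: 10000 XOR 11101 = 01101
  pos 3: 11010 XOR 11101 = 00111
  pos 5: 11110 XOR 11101 = 00011
  pos 8: 11001 XOR 11101 = 00100
  pos 10: 10000 XOR 11101 = 01101
  pos 11: 11010 XOR 11101 = 00111
  pos 13: 11100 XOR 11101 = 00001
Remainder (last 4 bits) = 0001. This is the CRC / FCS.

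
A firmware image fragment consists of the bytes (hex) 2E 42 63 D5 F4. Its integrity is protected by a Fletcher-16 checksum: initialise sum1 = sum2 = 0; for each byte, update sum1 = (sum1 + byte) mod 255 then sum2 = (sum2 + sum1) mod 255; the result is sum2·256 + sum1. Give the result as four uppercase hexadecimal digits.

BA9E

Running sums (mod 255):
  after byte 0 (2E): sum1=46, sum2=46
  after byte 1 (42): sum1=112, sum2=158
  after byte 2 (63): sum1=211, sum2=114
  after byte 3 (D5): sum1=169, sum2=28
  after byte 4 (F4): sum1=158, sum2=186
Checksum = sum2·256 + sum1 = 186·256 + 158 = 47774 = 0xBA9E.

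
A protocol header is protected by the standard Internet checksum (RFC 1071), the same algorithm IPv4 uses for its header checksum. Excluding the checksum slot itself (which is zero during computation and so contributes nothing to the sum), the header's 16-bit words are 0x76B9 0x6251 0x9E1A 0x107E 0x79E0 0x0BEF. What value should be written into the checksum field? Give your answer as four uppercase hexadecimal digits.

One's-complement addition (fold any carry out of bit 15 back into bit 0):
  0x76B9 + 0x6251 = 0x0D90A
  0xD90A + 0x9E1A = 0x17724 → wrap carry → 0x7725
  0x7725 + 0x107E = 0x087A3
  0x87A3 + 0x79E0 = 0x10183 → wrap carry → 0x0184
  0x0184 + 0x0BEF = 0x00D73
One's-complement sum = 0x0D73.
Checksum = ~0x0D73 & 0xFFFF = 0xF28C.

F28C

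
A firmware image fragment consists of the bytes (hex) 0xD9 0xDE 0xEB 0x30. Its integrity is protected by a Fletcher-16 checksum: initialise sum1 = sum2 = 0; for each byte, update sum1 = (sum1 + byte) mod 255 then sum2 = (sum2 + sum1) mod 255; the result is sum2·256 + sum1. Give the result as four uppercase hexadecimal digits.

Running sums (mod 255):
  after byte 0 (0xD9): sum1=217, sum2=217
  after byte 1 (0xDE): sum1=184, sum2=146
  after byte 2 (0xEB): sum1=164, sum2=55
  after byte 3 (0x30): sum1=212, sum2=12
Checksum = sum2·256 + sum1 = 12·256 + 212 = 3284 = 0x0CD4.

0CD4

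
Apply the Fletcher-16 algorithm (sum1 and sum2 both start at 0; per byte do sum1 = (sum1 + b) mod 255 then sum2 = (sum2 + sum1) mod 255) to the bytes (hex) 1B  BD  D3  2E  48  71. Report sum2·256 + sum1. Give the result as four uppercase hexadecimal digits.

3394

Running sums (mod 255):
  after byte 0 (1B): sum1=27, sum2=27
  after byte 1 (BD): sum1=216, sum2=243
  after byte 2 (D3): sum1=172, sum2=160
  after byte 3 (2E): sum1=218, sum2=123
  after byte 4 (48): sum1=35, sum2=158
  after byte 5 (71): sum1=148, sum2=51
Checksum = sum2·256 + sum1 = 51·256 + 148 = 13204 = 0x3394.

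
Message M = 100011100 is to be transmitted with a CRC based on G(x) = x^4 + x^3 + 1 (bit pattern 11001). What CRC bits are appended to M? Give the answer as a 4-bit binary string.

Append 4 zeros: 1000111000000. Divide by 11001 (XOR where the leading bit is 1):
  pos 0: 10001 XOR 11001 = 01000
  pos 1: 10001 XOR 11001 = 01000
  pos 2: 10001 XOR 11001 = 01000
  pos 3: 10000 XOR 11001 = 01001
  pos 4: 10010 XOR 11001 = 01011
  pos 5: 10110 XOR 11001 = 01111
  pos 6: 11110 XOR 11001 = 00111
  pos 8: 11100 XOR 11001 = 00101
Remainder (last 4 bits) = 0101. This is the CRC / FCS.

0101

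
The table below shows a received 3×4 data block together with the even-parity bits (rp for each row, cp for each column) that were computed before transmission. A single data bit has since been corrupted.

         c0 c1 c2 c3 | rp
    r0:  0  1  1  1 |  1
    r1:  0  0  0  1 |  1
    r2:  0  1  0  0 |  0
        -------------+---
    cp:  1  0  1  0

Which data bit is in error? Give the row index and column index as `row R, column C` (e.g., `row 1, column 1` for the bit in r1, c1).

row 2, column 0

Recompute each row's even parity and compare to rp:
  r0: data parity 1, sent rp 1 → ok
  r1: data parity 1, sent rp 1 → ok
  r2: data parity 1, sent rp 0 → mismatch
Recompute each column's even parity and compare to cp:
  c0: data parity 0, sent cp 1 → mismatch
  c1: data parity 0, sent cp 0 → ok
  c2: data parity 1, sent cp 1 → ok
  c3: data parity 0, sent cp 0 → ok
Exactly one row (r2) and one column (c0) fail → the flipped bit is at their intersection.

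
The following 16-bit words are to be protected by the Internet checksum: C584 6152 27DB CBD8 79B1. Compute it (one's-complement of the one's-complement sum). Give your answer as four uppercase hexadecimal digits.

6BC3

One's-complement addition (fold any carry out of bit 15 back into bit 0):
  0xC584 + 0x6152 = 0x126D6 → wrap carry → 0x26D7
  0x26D7 + 0x27DB = 0x04EB2
  0x4EB2 + 0xCBD8 = 0x11A8A → wrap carry → 0x1A8B
  0x1A8B + 0x79B1 = 0x0943C
One's-complement sum = 0x943C.
Checksum = ~0x943C & 0xFFFF = 0x6BC3.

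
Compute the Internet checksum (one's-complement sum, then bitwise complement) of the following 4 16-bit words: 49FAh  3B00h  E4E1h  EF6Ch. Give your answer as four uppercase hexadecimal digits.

A6B6

One's-complement addition (fold any carry out of bit 15 back into bit 0):
  0x49FA + 0x3B00 = 0x084FA
  0x84FA + 0xE4E1 = 0x169DB → wrap carry → 0x69DC
  0x69DC + 0xEF6C = 0x15948 → wrap carry → 0x5949
One's-complement sum = 0x5949.
Checksum = ~0x5949 & 0xFFFF = 0xA6B6.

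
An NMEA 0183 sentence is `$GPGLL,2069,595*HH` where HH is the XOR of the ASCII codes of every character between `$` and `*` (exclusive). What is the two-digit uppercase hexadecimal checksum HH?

XOR the ASCII codes of the payload characters:
  'G' = 0x47 → acc = 0x47
  'P' = 0x50 → acc = 0x17
  'G' = 0x47 → acc = 0x50
  'L' = 0x4C → acc = 0x1C
  'L' = 0x4C → acc = 0x50
  ',' = 0x2C → acc = 0x7C
  '2' = 0x32 → acc = 0x4E
  '0' = 0x30 → acc = 0x7E
  '6' = 0x36 → acc = 0x48
  '9' = 0x39 → acc = 0x71
  ',' = 0x2C → acc = 0x5D
  '5' = 0x35 → acc = 0x68
  '9' = 0x39 → acc = 0x51
  '5' = 0x35 → acc = 0x64
Checksum = 0x64.

64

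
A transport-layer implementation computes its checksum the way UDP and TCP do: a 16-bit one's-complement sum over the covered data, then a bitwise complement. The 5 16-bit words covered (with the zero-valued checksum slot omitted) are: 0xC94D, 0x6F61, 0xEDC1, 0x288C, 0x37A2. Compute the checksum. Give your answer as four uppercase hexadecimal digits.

7960

One's-complement addition (fold any carry out of bit 15 back into bit 0):
  0xC94D + 0x6F61 = 0x138AE → wrap carry → 0x38AF
  0x38AF + 0xEDC1 = 0x12670 → wrap carry → 0x2671
  0x2671 + 0x288C = 0x04EFD
  0x4EFD + 0x37A2 = 0x0869F
One's-complement sum = 0x869F.
Checksum = ~0x869F & 0xFFFF = 0x7960.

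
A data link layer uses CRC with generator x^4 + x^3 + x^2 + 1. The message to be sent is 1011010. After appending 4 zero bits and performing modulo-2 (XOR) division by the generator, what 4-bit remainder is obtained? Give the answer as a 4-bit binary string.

Append 4 zeros: 10110100000. Divide by 11101 (XOR where the leading bit is 1):
  pos 0: 10110 XOR 11101 = 01011
  pos 1: 10111 XOR 11101 = 01010
  pos 2: 10100 XOR 11101 = 01001
  pos 3: 10010 XOR 11101 = 01111
  pos 4: 11110 XOR 11101 = 00011
Remainder (last 4 bits) = 1100. This is the CRC / FCS.

1100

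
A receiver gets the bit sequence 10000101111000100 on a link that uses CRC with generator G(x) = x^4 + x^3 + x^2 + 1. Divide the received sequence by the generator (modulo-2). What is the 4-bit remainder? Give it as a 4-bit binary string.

0100

Modulo-2 division of 10000101111000100 by 11101:
  pos 0: 10000 XOR 11101 = 01101
  pos 1: 11011 XOR 11101 = 00110
  pos 3: 11001 XOR 11101 = 00100
  pos 5: 10011 XOR 11101 = 01110
  pos 6: 11101 XOR 11101 = 00000
Remainder = 0100 (nonzero — an error is detected).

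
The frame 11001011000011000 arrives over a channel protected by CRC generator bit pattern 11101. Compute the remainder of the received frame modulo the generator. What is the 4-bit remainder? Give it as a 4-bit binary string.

Modulo-2 division of 11001011000011000 by 11101:
  pos 0: 11001 XOR 11101 = 00100
  pos 2: 10001 XOR 11101 = 01100
  pos 3: 11001 XOR 11101 = 00100
  pos 5: 10000 XOR 11101 = 01101
  pos 6: 11010 XOR 11101 = 00111
  pos 8: 11101 XOR 11101 = 00000
Remainder = 1000 (nonzero — an error is detected).

1000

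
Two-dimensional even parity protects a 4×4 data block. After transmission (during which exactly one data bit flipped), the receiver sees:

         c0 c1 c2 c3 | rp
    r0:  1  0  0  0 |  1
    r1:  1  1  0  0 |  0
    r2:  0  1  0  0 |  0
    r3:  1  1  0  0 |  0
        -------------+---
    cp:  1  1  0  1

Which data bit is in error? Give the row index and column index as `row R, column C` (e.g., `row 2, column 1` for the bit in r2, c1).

Recompute each row's even parity and compare to rp:
  r0: data parity 1, sent rp 1 → ok
  r1: data parity 0, sent rp 0 → ok
  r2: data parity 1, sent rp 0 → mismatch
  r3: data parity 0, sent rp 0 → ok
Recompute each column's even parity and compare to cp:
  c0: data parity 1, sent cp 1 → ok
  c1: data parity 1, sent cp 1 → ok
  c2: data parity 0, sent cp 0 → ok
  c3: data parity 0, sent cp 1 → mismatch
Exactly one row (r2) and one column (c3) fail → the flipped bit is at their intersection.

row 2, column 3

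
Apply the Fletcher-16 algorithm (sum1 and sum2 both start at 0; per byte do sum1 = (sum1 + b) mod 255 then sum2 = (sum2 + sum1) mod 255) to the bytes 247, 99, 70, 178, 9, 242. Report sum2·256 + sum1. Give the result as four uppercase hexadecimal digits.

F650

Running sums (mod 255):
  after byte 0 (247): sum1=247, sum2=247
  after byte 1 (99): sum1=91, sum2=83
  after byte 2 (70): sum1=161, sum2=244
  after byte 3 (178): sum1=84, sum2=73
  after byte 4 (9): sum1=93, sum2=166
  after byte 5 (242): sum1=80, sum2=246
Checksum = sum2·256 + sum1 = 246·256 + 80 = 63056 = 0xF650.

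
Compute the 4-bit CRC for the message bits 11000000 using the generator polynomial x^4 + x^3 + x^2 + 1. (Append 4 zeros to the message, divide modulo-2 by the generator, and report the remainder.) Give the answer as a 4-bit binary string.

Append 4 zeros: 110000000000. Divide by 11101 (XOR where the leading bit is 1):
  pos 0: 11000 XOR 11101 = 00101
  pos 2: 10100 XOR 11101 = 01001
  pos 3: 10010 XOR 11101 = 01111
  pos 4: 11110 XOR 11101 = 00011
  pos 7: 11000 XOR 11101 = 00101
Remainder (last 4 bits) = 0101. This is the CRC / FCS.

0101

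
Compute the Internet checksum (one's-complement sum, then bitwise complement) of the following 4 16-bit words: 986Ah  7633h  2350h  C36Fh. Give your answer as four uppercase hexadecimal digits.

0AA2

One's-complement addition (fold any carry out of bit 15 back into bit 0):
  0x986A + 0x7633 = 0x10E9D → wrap carry → 0x0E9E
  0x0E9E + 0x2350 = 0x031EE
  0x31EE + 0xC36F = 0x0F55D
One's-complement sum = 0xF55D.
Checksum = ~0xF55D & 0xFFFF = 0x0AA2.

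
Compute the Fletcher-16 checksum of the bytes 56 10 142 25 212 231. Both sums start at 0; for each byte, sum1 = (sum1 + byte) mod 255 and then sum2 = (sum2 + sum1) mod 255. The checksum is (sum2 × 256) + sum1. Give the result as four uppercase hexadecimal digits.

9AA6

Running sums (mod 255):
  after byte 0 (56): sum1=56, sum2=56
  after byte 1 (10): sum1=66, sum2=122
  after byte 2 (142): sum1=208, sum2=75
  after byte 3 (25): sum1=233, sum2=53
  after byte 4 (212): sum1=190, sum2=243
  after byte 5 (231): sum1=166, sum2=154
Checksum = sum2·256 + sum1 = 154·256 + 166 = 39590 = 0x9AA6.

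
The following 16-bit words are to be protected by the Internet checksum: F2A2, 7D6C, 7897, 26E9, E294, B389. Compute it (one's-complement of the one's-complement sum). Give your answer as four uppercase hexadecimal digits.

One's-complement addition (fold any carry out of bit 15 back into bit 0):
  0xF2A2 + 0x7D6C = 0x1700E → wrap carry → 0x700F
  0x700F + 0x7897 = 0x0E8A6
  0xE8A6 + 0x26E9 = 0x10F8F → wrap carry → 0x0F90
  0x0F90 + 0xE294 = 0x0F224
  0xF224 + 0xB389 = 0x1A5AD → wrap carry → 0xA5AE
One's-complement sum = 0xA5AE.
Checksum = ~0xA5AE & 0xFFFF = 0x5A51.

5A51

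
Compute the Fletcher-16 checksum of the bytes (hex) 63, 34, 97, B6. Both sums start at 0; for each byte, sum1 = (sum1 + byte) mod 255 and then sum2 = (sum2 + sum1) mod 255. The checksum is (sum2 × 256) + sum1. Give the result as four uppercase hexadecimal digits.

10E5

Running sums (mod 255):
  after byte 0 (63): sum1=99, sum2=99
  after byte 1 (34): sum1=151, sum2=250
  after byte 2 (97): sum1=47, sum2=42
  after byte 3 (B6): sum1=229, sum2=16
Checksum = sum2·256 + sum1 = 16·256 + 229 = 4325 = 0x10E5.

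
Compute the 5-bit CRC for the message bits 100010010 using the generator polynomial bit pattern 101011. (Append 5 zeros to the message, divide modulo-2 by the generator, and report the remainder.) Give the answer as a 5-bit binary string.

10101

Append 5 zeros: 10001001000000. Divide by 101011 (XOR where the leading bit is 1):
  pos 0: 100010 XOR 101011 = 001001
  pos 2: 100101 XOR 101011 = 001110
  pos 4: 111000 XOR 101011 = 010011
  pos 5: 100110 XOR 101011 = 001101
  pos 7: 110100 XOR 101011 = 011111
  pos 8: 111110 XOR 101011 = 010101
Remainder (last 5 bits) = 10101. This is the CRC / FCS.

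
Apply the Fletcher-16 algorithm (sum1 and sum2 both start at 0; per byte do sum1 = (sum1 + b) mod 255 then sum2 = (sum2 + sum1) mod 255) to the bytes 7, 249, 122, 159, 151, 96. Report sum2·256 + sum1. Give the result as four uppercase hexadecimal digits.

6413

Running sums (mod 255):
  after byte 0 (7): sum1=7, sum2=7
  after byte 1 (249): sum1=1, sum2=8
  after byte 2 (122): sum1=123, sum2=131
  after byte 3 (159): sum1=27, sum2=158
  after byte 4 (151): sum1=178, sum2=81
  after byte 5 (96): sum1=19, sum2=100
Checksum = sum2·256 + sum1 = 100·256 + 19 = 25619 = 0x6413.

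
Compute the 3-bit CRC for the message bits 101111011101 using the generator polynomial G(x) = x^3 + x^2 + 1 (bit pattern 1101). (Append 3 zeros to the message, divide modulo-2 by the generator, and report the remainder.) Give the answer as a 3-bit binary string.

Append 3 zeros: 101111011101000. Divide by 1101 (XOR where the leading bit is 1):
  pos 0: 1011 XOR 1101 = 0110
  pos 1: 1101 XOR 1101 = 0000
  pos 5: 1011 XOR 1101 = 0110
  pos 6: 1101 XOR 1101 = 0000
  pos 11: 1000 XOR 1101 = 0101
Remainder (last 3 bits) = 101. This is the CRC / FCS.

101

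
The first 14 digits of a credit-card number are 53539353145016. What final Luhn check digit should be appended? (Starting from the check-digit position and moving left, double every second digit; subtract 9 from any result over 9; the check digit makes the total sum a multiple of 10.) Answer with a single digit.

Partial digits right→left: 6 1 0 5 4 1 3 5 3 9 3 5 3 5
Double every second digit counting from the check-digit position (so the 1st, 3rd, 5th, ... of the partial from the right).
  doubled (with −9 where >9): 3 0 8 6 6 6 6 → sum 35
  kept as-is: 1 5 1 5 9 5 5 → sum 31
Total = 35 + 31 = 66.
Check digit = (10 − (66 mod 10)) mod 10 = 4.

4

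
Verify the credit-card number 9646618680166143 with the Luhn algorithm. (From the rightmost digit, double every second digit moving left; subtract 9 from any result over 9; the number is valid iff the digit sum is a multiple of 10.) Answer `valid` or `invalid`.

invalid

From the right, keep odd positions and double even positions (subtract 9 from any doubled value over 9):
  doubled (positions 2,4,...): 8 3 2 7 7 3 8 9 → sum 47
  kept (positions 1,3,...): 3 1 6 0 6 1 6 6 → sum 29
Total = 76.
76 mod 10 = 6, so the number is invalid.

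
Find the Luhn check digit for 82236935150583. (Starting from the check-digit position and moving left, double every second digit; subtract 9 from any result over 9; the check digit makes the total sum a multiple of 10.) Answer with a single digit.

4

Partial digits right→left: 3 8 5 0 5 1 5 3 9 6 3 2 2 8
Double every second digit counting from the check-digit position (so the 1st, 3rd, 5th, ... of the partial from the right).
  doubled (with −9 where >9): 6 1 1 1 9 6 4 → sum 28
  kept as-is: 8 0 1 3 6 2 8 → sum 28
Total = 28 + 28 = 56.
Check digit = (10 − (56 mod 10)) mod 10 = 4.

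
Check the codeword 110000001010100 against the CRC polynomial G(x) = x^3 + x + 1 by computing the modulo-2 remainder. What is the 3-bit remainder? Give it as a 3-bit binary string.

Modulo-2 division of 110000001010100 by 1011:
  pos 0: 1100 XOR 1011 = 0111
  pos 1: 1110 XOR 1011 = 0101
  pos 2: 1010 XOR 1011 = 0001
  pos 5: 1001 XOR 1011 = 0010
  pos 7: 1001 XOR 1011 = 0010
  pos 9: 1001 XOR 1011 = 0010
  pos 11: 1000 XOR 1011 = 0011
Remainder = 011 (nonzero — an error is detected).

011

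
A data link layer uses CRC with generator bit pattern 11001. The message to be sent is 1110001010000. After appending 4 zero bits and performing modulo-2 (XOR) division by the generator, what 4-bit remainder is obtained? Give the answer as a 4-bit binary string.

Append 4 zeros: 11100010100000000. Divide by 11001 (XOR where the leading bit is 1):
  pos 0: 11100 XOR 11001 = 00101
  pos 2: 10101 XOR 11001 = 01100
  pos 3: 11000 XOR 11001 = 00001
  pos 7: 11000 XOR 11001 = 00001
  pos 11: 10000 XOR 11001 = 01001
  pos 12: 10010 XOR 11001 = 01011
Remainder (last 4 bits) = 1011. This is the CRC / FCS.

1011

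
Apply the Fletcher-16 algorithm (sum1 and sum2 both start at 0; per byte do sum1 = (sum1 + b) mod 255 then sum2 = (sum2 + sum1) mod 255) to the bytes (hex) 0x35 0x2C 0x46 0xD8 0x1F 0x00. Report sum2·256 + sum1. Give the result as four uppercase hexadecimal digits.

FD9F

Running sums (mod 255):
  after byte 0 (0x35): sum1=53, sum2=53
  after byte 1 (0x2C): sum1=97, sum2=150
  after byte 2 (0x46): sum1=167, sum2=62
  after byte 3 (0xD8): sum1=128, sum2=190
  after byte 4 (0x1F): sum1=159, sum2=94
  after byte 5 (0x00): sum1=159, sum2=253
Checksum = sum2·256 + sum1 = 253·256 + 159 = 64927 = 0xFD9F.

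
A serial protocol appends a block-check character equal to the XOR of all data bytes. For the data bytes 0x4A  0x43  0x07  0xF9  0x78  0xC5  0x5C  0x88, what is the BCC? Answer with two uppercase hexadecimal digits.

9E

XOR the bytes together:
  start with 0x4A
  0x4A ⊕ 0x43 = 0x09
  0x09 ⊕ 0x07 = 0x0E
  0x0E ⊕ 0xF9 = 0xF7
  0xF7 ⊕ 0x78 = 0x8F
  0x8F ⊕ 0xC5 = 0x4A
  0x4A ⊕ 0x5C = 0x16
  0x16 ⊕ 0x88 = 0x9E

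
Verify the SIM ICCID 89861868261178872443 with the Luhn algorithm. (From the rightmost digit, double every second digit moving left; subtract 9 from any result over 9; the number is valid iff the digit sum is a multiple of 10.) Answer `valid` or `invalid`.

From the right, keep odd positions and double even positions (subtract 9 from any doubled value over 9):
  doubled (positions 2,4,...): 8 4 7 5 2 4 3 2 7 7 → sum 49
  kept (positions 1,3,...): 3 4 7 8 1 6 8 8 6 9 → sum 60
Total = 109.
109 mod 10 = 9, so the number is invalid.

invalid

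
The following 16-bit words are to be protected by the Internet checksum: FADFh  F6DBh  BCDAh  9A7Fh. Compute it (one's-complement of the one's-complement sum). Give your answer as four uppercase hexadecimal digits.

One's-complement addition (fold any carry out of bit 15 back into bit 0):
  0xFADF + 0xF6DB = 0x1F1BA → wrap carry → 0xF1BB
  0xF1BB + 0xBCDA = 0x1AE95 → wrap carry → 0xAE96
  0xAE96 + 0x9A7F = 0x14915 → wrap carry → 0x4916
One's-complement sum = 0x4916.
Checksum = ~0x4916 & 0xFFFF = 0xB6E9.

B6E9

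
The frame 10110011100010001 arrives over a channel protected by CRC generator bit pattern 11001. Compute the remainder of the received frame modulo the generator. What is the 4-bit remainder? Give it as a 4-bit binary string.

Modulo-2 division of 10110011100010001 by 11001:
  pos 0: 10110 XOR 11001 = 01111
  pos 1: 11110 XOR 11001 = 00111
  pos 3: 11111 XOR 11001 = 00110
  pos 5: 11010 XOR 11001 = 00011
  pos 8: 11001 XOR 11001 = 00000
Remainder = 0001 (nonzero — an error is detected).

0001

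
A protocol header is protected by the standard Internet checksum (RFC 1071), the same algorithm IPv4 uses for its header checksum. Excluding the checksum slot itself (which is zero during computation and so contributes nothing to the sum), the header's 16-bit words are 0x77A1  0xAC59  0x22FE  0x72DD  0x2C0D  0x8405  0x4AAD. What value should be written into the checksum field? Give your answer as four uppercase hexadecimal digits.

One's-complement addition (fold any carry out of bit 15 back into bit 0):
  0x77A1 + 0xAC59 = 0x123FA → wrap carry → 0x23FB
  0x23FB + 0x22FE = 0x046F9
  0x46F9 + 0x72DD = 0x0B9D6
  0xB9D6 + 0x2C0D = 0x0E5E3
  0xE5E3 + 0x8405 = 0x169E8 → wrap carry → 0x69E9
  0x69E9 + 0x4AAD = 0x0B496
One's-complement sum = 0xB496.
Checksum = ~0xB496 & 0xFFFF = 0x4B69.

4B69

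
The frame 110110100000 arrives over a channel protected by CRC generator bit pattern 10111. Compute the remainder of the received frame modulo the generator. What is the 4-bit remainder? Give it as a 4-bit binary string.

Modulo-2 division of 110110100000 by 10111:
  pos 0: 11011 XOR 10111 = 01100
  pos 1: 11000 XOR 10111 = 01111
  pos 2: 11111 XOR 10111 = 01000
  pos 3: 10000 XOR 10111 = 00111
  pos 5: 11100 XOR 10111 = 01011
  pos 6: 10110 XOR 10111 = 00001
Remainder = 0010 (nonzero — an error is detected).

0010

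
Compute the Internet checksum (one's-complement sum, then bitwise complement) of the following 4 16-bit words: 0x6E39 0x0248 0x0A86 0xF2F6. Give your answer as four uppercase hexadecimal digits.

One's-complement addition (fold any carry out of bit 15 back into bit 0):
  0x6E39 + 0x0248 = 0x07081
  0x7081 + 0x0A86 = 0x07B07
  0x7B07 + 0xF2F6 = 0x16DFD → wrap carry → 0x6DFE
One's-complement sum = 0x6DFE.
Checksum = ~0x6DFE & 0xFFFF = 0x9201.

9201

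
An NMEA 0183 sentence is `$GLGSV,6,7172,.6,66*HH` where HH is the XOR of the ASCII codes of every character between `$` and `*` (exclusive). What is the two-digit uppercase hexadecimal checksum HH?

XOR the ASCII codes of the payload characters:
  'G' = 0x47 → acc = 0x47
  'L' = 0x4C → acc = 0x0B
  'G' = 0x47 → acc = 0x4C
  'S' = 0x53 → acc = 0x1F
  'V' = 0x56 → acc = 0x49
  ',' = 0x2C → acc = 0x65
  '6' = 0x36 → acc = 0x53
  ',' = 0x2C → acc = 0x7F
  '7' = 0x37 → acc = 0x48
  '1' = 0x31 → acc = 0x79
  '7' = 0x37 → acc = 0x4E
  '2' = 0x32 → acc = 0x7C
  ',' = 0x2C → acc = 0x50
  '.' = 0x2E → acc = 0x7E
  '6' = 0x36 → acc = 0x48
  ',' = 0x2C → acc = 0x64
  '6' = 0x36 → acc = 0x52
  '6' = 0x36 → acc = 0x64
Checksum = 0x64.

64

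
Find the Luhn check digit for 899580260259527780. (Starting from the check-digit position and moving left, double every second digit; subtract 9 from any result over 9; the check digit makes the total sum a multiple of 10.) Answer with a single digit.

3

Partial digits right→left: 0 8 7 7 2 5 9 5 2 0 6 2 0 8 5 9 9 8
Double every second digit counting from the check-digit position (so the 1st, 3rd, 5th, ... of the partial from the right).
  doubled (with −9 where >9): 0 5 4 9 4 3 0 1 9 → sum 35
  kept as-is: 8 7 5 5 0 2 8 9 8 → sum 52
Total = 35 + 52 = 87.
Check digit = (10 − (87 mod 10)) mod 10 = 3.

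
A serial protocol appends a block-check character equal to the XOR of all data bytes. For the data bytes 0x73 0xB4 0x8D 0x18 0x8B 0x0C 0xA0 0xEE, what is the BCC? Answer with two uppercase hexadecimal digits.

9B

XOR the bytes together:
  start with 0x73
  0x73 ⊕ 0xB4 = 0xC7
  0xC7 ⊕ 0x8D = 0x4A
  0x4A ⊕ 0x18 = 0x52
  0x52 ⊕ 0x8B = 0xD9
  0xD9 ⊕ 0x0C = 0xD5
  0xD5 ⊕ 0xA0 = 0x75
  0x75 ⊕ 0xEE = 0x9B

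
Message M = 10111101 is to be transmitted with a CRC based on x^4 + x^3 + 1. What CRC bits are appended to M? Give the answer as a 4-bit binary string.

0111

Append 4 zeros: 101111010000. Divide by 11001 (XOR where the leading bit is 1):
  pos 0: 10111 XOR 11001 = 01110
  pos 1: 11101 XOR 11001 = 00100
  pos 3: 10001 XOR 11001 = 01000
  pos 4: 10000 XOR 11001 = 01001
  pos 5: 10010 XOR 11001 = 01011
  pos 6: 10110 XOR 11001 = 01111
  pos 7: 11110 XOR 11001 = 00111
Remainder (last 4 bits) = 0111. This is the CRC / FCS.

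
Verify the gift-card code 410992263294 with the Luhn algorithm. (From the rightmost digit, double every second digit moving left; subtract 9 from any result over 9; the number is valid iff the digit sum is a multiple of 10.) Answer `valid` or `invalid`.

From the right, keep odd positions and double even positions (subtract 9 from any doubled value over 9):
  doubled (positions 2,4,...): 9 6 4 9 0 8 → sum 36
  kept (positions 1,3,...): 4 2 6 2 9 1 → sum 24
Total = 60.
60 mod 10 = 0, so the number is valid.

valid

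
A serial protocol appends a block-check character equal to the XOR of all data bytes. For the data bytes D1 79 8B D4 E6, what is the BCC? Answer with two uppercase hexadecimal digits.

11

XOR the bytes together:
  start with 0xD1
  0xD1 ⊕ 0x79 = 0xA8
  0xA8 ⊕ 0x8B = 0x23
  0x23 ⊕ 0xD4 = 0xF7
  0xF7 ⊕ 0xE6 = 0x11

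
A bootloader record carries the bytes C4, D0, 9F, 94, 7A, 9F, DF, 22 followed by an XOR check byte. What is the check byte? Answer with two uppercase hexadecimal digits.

XOR the bytes together:
  start with 0xC4
  0xC4 ⊕ 0xD0 = 0x14
  0x14 ⊕ 0x9F = 0x8B
  0x8B ⊕ 0x94 = 0x1F
  0x1F ⊕ 0x7A = 0x65
  0x65 ⊕ 0x9F = 0xFA
  0xFA ⊕ 0xDF = 0x25
  0x25 ⊕ 0x22 = 0x07

07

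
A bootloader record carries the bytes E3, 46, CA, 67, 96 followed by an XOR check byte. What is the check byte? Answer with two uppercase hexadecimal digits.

9E

XOR the bytes together:
  start with 0xE3
  0xE3 ⊕ 0x46 = 0xA5
  0xA5 ⊕ 0xCA = 0x6F
  0x6F ⊕ 0x67 = 0x08
  0x08 ⊕ 0x96 = 0x9E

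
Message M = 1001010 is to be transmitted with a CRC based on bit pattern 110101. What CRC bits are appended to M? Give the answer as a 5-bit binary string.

00111

Append 5 zeros: 100101000000. Divide by 110101 (XOR where the leading bit is 1):
  pos 0: 100101 XOR 110101 = 010000
  pos 1: 100000 XOR 110101 = 010101
  pos 2: 101010 XOR 110101 = 011111
  pos 3: 111110 XOR 110101 = 001011
  pos 5: 101100 XOR 110101 = 011001
  pos 6: 110010 XOR 110101 = 000111
Remainder (last 5 bits) = 00111. This is the CRC / FCS.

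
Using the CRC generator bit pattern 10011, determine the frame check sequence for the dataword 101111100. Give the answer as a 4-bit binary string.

0000

Append 4 zeros: 1011111000000. Divide by 10011 (XOR where the leading bit is 1):
  pos 0: 10111 XOR 10011 = 00100
  pos 2: 10011 XOR 10011 = 00000
Remainder (last 4 bits) = 0000. This is the CRC / FCS.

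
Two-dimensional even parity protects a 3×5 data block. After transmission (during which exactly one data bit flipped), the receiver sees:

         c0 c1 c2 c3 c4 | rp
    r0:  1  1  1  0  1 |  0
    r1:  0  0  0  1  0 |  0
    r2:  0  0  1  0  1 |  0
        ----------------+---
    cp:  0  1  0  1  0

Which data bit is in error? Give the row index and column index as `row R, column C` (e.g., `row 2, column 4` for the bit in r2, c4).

row 1, column 0

Recompute each row's even parity and compare to rp:
  r0: data parity 0, sent rp 0 → ok
  r1: data parity 1, sent rp 0 → mismatch
  r2: data parity 0, sent rp 0 → ok
Recompute each column's even parity and compare to cp:
  c0: data parity 1, sent cp 0 → mismatch
  c1: data parity 1, sent cp 1 → ok
  c2: data parity 0, sent cp 0 → ok
  c3: data parity 1, sent cp 1 → ok
  c4: data parity 0, sent cp 0 → ok
Exactly one row (r1) and one column (c0) fail → the flipped bit is at their intersection.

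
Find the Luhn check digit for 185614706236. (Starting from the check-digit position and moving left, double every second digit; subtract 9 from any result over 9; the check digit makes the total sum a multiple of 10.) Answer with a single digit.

2

Partial digits right→left: 6 3 2 6 0 7 4 1 6 5 8 1
Double every second digit counting from the check-digit position (so the 1st, 3rd, 5th, ... of the partial from the right).
  doubled (with −9 where >9): 3 4 0 8 3 7 → sum 25
  kept as-is: 3 6 7 1 5 1 → sum 23
Total = 25 + 23 = 48.
Check digit = (10 − (48 mod 10)) mod 10 = 2.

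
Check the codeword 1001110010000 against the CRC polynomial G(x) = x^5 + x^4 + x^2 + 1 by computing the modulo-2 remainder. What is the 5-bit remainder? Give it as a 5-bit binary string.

01000

Modulo-2 division of 1001110010000 by 110101:
  pos 0: 100111 XOR 110101 = 010010
  pos 1: 100100 XOR 110101 = 010001
  pos 2: 100010 XOR 110101 = 010111
  pos 3: 101111 XOR 110101 = 011010
  pos 4: 110100 XOR 110101 = 000001
Remainder = 01000 (nonzero — an error is detected).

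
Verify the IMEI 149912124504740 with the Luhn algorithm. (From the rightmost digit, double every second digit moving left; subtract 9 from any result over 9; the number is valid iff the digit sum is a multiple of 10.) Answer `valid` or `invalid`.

From the right, keep odd positions and double even positions (subtract 9 from any doubled value over 9):
  doubled (positions 2,4,...): 8 8 1 4 4 9 8 → sum 42
  kept (positions 1,3,...): 0 7 0 4 1 1 9 1 → sum 23
Total = 65.
65 mod 10 = 5, so the number is invalid.

invalid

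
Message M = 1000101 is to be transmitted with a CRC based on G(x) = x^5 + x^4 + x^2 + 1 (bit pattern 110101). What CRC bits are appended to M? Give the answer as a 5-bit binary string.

Append 5 zeros: 100010100000. Divide by 110101 (XOR where the leading bit is 1):
  pos 0: 100010 XOR 110101 = 010111
  pos 1: 101111 XOR 110101 = 011010
  pos 2: 110100 XOR 110101 = 000001
Remainder (last 5 bits) = 10000. This is the CRC / FCS.

10000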